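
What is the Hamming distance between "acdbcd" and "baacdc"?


Comparing "acdbcd" and "baacdc" position by position:
  Position 0: 'a' vs 'b' => differ
  Position 1: 'c' vs 'a' => differ
  Position 2: 'd' vs 'a' => differ
  Position 3: 'b' vs 'c' => differ
  Position 4: 'c' vs 'd' => differ
  Position 5: 'd' vs 'c' => differ
Total differences (Hamming distance): 6

6


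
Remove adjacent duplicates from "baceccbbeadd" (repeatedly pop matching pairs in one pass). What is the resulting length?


Input: baceccbbeadd
Stack-based adjacent duplicate removal:
  Read 'b': push. Stack: b
  Read 'a': push. Stack: ba
  Read 'c': push. Stack: bac
  Read 'e': push. Stack: bace
  Read 'c': push. Stack: bacec
  Read 'c': matches stack top 'c' => pop. Stack: bace
  Read 'b': push. Stack: baceb
  Read 'b': matches stack top 'b' => pop. Stack: bace
  Read 'e': matches stack top 'e' => pop. Stack: bac
  Read 'a': push. Stack: baca
  Read 'd': push. Stack: bacad
  Read 'd': matches stack top 'd' => pop. Stack: baca
Final stack: "baca" (length 4)

4


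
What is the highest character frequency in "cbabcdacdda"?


Input: cbabcdacdda
Character counts:
  'a': 3
  'b': 2
  'c': 3
  'd': 3
Maximum frequency: 3

3


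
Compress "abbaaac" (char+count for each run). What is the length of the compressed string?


Input: abbaaac
Runs:
  'a' x 1 => "a1"
  'b' x 2 => "b2"
  'a' x 3 => "a3"
  'c' x 1 => "c1"
Compressed: "a1b2a3c1"
Compressed length: 8

8


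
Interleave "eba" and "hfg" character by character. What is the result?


Interleaving "eba" and "hfg":
  Position 0: 'e' from first, 'h' from second => "eh"
  Position 1: 'b' from first, 'f' from second => "bf"
  Position 2: 'a' from first, 'g' from second => "ag"
Result: ehbfag

ehbfag


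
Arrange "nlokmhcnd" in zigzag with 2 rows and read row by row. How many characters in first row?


Zigzag "nlokmhcnd" into 2 rows:
Placing characters:
  'n' => row 0
  'l' => row 1
  'o' => row 0
  'k' => row 1
  'm' => row 0
  'h' => row 1
  'c' => row 0
  'n' => row 1
  'd' => row 0
Rows:
  Row 0: "nomcd"
  Row 1: "lkhn"
First row length: 5

5


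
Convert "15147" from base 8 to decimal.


Input: "15147" in base 8
Positional expansion:
  Digit '1' (value 1) x 8^4 = 4096
  Digit '5' (value 5) x 8^3 = 2560
  Digit '1' (value 1) x 8^2 = 64
  Digit '4' (value 4) x 8^1 = 32
  Digit '7' (value 7) x 8^0 = 7
Sum = 6759

6759


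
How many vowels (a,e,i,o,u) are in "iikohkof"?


Input: iikohkof
Checking each character:
  'i' at position 0: vowel (running total: 1)
  'i' at position 1: vowel (running total: 2)
  'k' at position 2: consonant
  'o' at position 3: vowel (running total: 3)
  'h' at position 4: consonant
  'k' at position 5: consonant
  'o' at position 6: vowel (running total: 4)
  'f' at position 7: consonant
Total vowels: 4

4


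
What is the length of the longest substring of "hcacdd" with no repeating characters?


Input: "hcacdd"
Sliding window (track last position of each char):
  Position 0 ('h'): window [0,0] length 1 -- new best
  Position 1 ('c'): window [0,1] length 2 -- new best
  Position 2 ('a'): window [0,2] length 3 -- new best
  Position 3 ('c'): repeat (last at 1), move window start to 2
  Position 3 ('c'): window [2,3] length 2
  Position 4 ('d'): window [2,4] length 3
  Position 5 ('d'): repeat (last at 4), move window start to 5
  Position 5 ('d'): window [5,5] length 1
Longest substring with no repeats: "hca" with length 3

3


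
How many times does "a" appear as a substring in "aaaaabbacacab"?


Searching for "a" in "aaaaabbacacab"
Scanning each position:
  Position 0: "a" => MATCH
  Position 1: "a" => MATCH
  Position 2: "a" => MATCH
  Position 3: "a" => MATCH
  Position 4: "a" => MATCH
  Position 5: "b" => no
  Position 6: "b" => no
  Position 7: "a" => MATCH
  Position 8: "c" => no
  Position 9: "a" => MATCH
  Position 10: "c" => no
  Position 11: "a" => MATCH
  Position 12: "b" => no
Total occurrences: 8

8


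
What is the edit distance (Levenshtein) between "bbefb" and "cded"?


Computing edit distance: "bbefb" -> "cded"
DP table:
           c    d    e    d
      0    1    2    3    4
  b   1    1    2    3    4
  b   2    2    2    3    4
  e   3    3    3    2    3
  f   4    4    4    3    3
  b   5    5    5    4    4
Edit distance = dp[5][4] = 4

4


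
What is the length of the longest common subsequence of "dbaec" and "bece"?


LCS of "dbaec" and "bece"
DP table:
           b    e    c    e
      0    0    0    0    0
  d   0    0    0    0    0
  b   0    1    1    1    1
  a   0    1    1    1    1
  e   0    1    2    2    2
  c   0    1    2    3    3
LCS length = dp[5][4] = 3

3


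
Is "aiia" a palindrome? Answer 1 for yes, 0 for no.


Input: aiia
Reversed: aiia
  Compare pos 0 ('a') with pos 3 ('a'): match
  Compare pos 1 ('i') with pos 2 ('i'): match
Result: palindrome

1


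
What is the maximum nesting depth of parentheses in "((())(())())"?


Input: "((())(())())"
Tracking depth:
  Position 0 '(': depth becomes 1
  Position 1 '(': depth becomes 2
  Position 2 '(': depth becomes 3
  Position 3 ')': depth becomes 2
  Position 4 ')': depth becomes 1
  Position 5 '(': depth becomes 2
  Position 6 '(': depth becomes 3
  Position 7 ')': depth becomes 2
  Position 8 ')': depth becomes 1
  Position 9 '(': depth becomes 2
  Position 10 ')': depth becomes 1
  Position 11 ')': depth becomes 0
Maximum depth reached: 3

3


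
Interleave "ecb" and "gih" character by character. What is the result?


Interleaving "ecb" and "gih":
  Position 0: 'e' from first, 'g' from second => "eg"
  Position 1: 'c' from first, 'i' from second => "ci"
  Position 2: 'b' from first, 'h' from second => "bh"
Result: egcibh

egcibh


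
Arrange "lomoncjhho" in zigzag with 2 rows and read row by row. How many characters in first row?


Zigzag "lomoncjhho" into 2 rows:
Placing characters:
  'l' => row 0
  'o' => row 1
  'm' => row 0
  'o' => row 1
  'n' => row 0
  'c' => row 1
  'j' => row 0
  'h' => row 1
  'h' => row 0
  'o' => row 1
Rows:
  Row 0: "lmnjh"
  Row 1: "oocho"
First row length: 5

5


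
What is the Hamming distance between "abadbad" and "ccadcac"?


Comparing "abadbad" and "ccadcac" position by position:
  Position 0: 'a' vs 'c' => differ
  Position 1: 'b' vs 'c' => differ
  Position 2: 'a' vs 'a' => same
  Position 3: 'd' vs 'd' => same
  Position 4: 'b' vs 'c' => differ
  Position 5: 'a' vs 'a' => same
  Position 6: 'd' vs 'c' => differ
Total differences (Hamming distance): 4

4


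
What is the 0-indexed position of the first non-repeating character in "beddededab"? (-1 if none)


Input: beddededab
Character frequencies:
  'a': 1
  'b': 2
  'd': 4
  'e': 3
Scanning left to right for freq == 1:
  Position 0 ('b'): freq=2, skip
  Position 1 ('e'): freq=3, skip
  Position 2 ('d'): freq=4, skip
  Position 3 ('d'): freq=4, skip
  Position 4 ('e'): freq=3, skip
  Position 5 ('d'): freq=4, skip
  Position 6 ('e'): freq=3, skip
  Position 7 ('d'): freq=4, skip
  Position 8 ('a'): unique! => answer = 8

8


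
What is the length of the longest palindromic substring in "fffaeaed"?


Input: "fffaeaed"
Checking substrings for palindromes:
  [0:3] "fff" (len 3) => palindrome
  [3:6] "aea" (len 3) => palindrome
  [4:7] "eae" (len 3) => palindrome
  [0:2] "ff" (len 2) => palindrome
  [1:3] "ff" (len 2) => palindrome
Longest palindromic substring: "fff" with length 3

3


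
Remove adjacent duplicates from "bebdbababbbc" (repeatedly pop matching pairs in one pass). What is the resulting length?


Input: bebdbababbbc
Stack-based adjacent duplicate removal:
  Read 'b': push. Stack: b
  Read 'e': push. Stack: be
  Read 'b': push. Stack: beb
  Read 'd': push. Stack: bebd
  Read 'b': push. Stack: bebdb
  Read 'a': push. Stack: bebdba
  Read 'b': push. Stack: bebdbab
  Read 'a': push. Stack: bebdbaba
  Read 'b': push. Stack: bebdbabab
  Read 'b': matches stack top 'b' => pop. Stack: bebdbaba
  Read 'b': push. Stack: bebdbabab
  Read 'c': push. Stack: bebdbababc
Final stack: "bebdbababc" (length 10)

10


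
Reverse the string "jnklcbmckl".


Input: jnklcbmckl
Reading characters right to left:
  Position 9: 'l'
  Position 8: 'k'
  Position 7: 'c'
  Position 6: 'm'
  Position 5: 'b'
  Position 4: 'c'
  Position 3: 'l'
  Position 2: 'k'
  Position 1: 'n'
  Position 0: 'j'
Reversed: lkcmbclknj

lkcmbclknj


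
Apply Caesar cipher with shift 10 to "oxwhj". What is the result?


Caesar cipher: shift "oxwhj" by 10
  'o' (pos 14) + 10 = pos 24 = 'y'
  'x' (pos 23) + 10 = pos 7 = 'h'
  'w' (pos 22) + 10 = pos 6 = 'g'
  'h' (pos 7) + 10 = pos 17 = 'r'
  'j' (pos 9) + 10 = pos 19 = 't'
Result: yhgrt

yhgrt


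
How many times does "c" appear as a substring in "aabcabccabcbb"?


Searching for "c" in "aabcabccabcbb"
Scanning each position:
  Position 0: "a" => no
  Position 1: "a" => no
  Position 2: "b" => no
  Position 3: "c" => MATCH
  Position 4: "a" => no
  Position 5: "b" => no
  Position 6: "c" => MATCH
  Position 7: "c" => MATCH
  Position 8: "a" => no
  Position 9: "b" => no
  Position 10: "c" => MATCH
  Position 11: "b" => no
  Position 12: "b" => no
Total occurrences: 4

4


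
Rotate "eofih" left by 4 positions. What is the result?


Input: "eofih", rotate left by 4
First 4 characters: "eofi"
Remaining characters: "h"
Concatenate remaining + first: "h" + "eofi" = "heofi"

heofi


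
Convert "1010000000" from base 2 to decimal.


Input: "1010000000" in base 2
Positional expansion:
  Digit '1' (value 1) x 2^9 = 512
  Digit '0' (value 0) x 2^8 = 0
  Digit '1' (value 1) x 2^7 = 128
  Digit '0' (value 0) x 2^6 = 0
  Digit '0' (value 0) x 2^5 = 0
  Digit '0' (value 0) x 2^4 = 0
  Digit '0' (value 0) x 2^3 = 0
  Digit '0' (value 0) x 2^2 = 0
  Digit '0' (value 0) x 2^1 = 0
  Digit '0' (value 0) x 2^0 = 0
Sum = 640

640


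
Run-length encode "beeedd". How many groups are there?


Input: beeedd
Scanning for consecutive runs:
  Group 1: 'b' x 1 (positions 0-0)
  Group 2: 'e' x 3 (positions 1-3)
  Group 3: 'd' x 2 (positions 4-5)
Total groups: 3

3


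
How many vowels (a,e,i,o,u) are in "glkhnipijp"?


Input: glkhnipijp
Checking each character:
  'g' at position 0: consonant
  'l' at position 1: consonant
  'k' at position 2: consonant
  'h' at position 3: consonant
  'n' at position 4: consonant
  'i' at position 5: vowel (running total: 1)
  'p' at position 6: consonant
  'i' at position 7: vowel (running total: 2)
  'j' at position 8: consonant
  'p' at position 9: consonant
Total vowels: 2

2


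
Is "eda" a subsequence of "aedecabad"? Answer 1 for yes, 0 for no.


Check if "eda" is a subsequence of "aedecabad"
Greedy scan:
  Position 0 ('a'): no match needed
  Position 1 ('e'): matches sub[0] = 'e'
  Position 2 ('d'): matches sub[1] = 'd'
  Position 3 ('e'): no match needed
  Position 4 ('c'): no match needed
  Position 5 ('a'): matches sub[2] = 'a'
  Position 6 ('b'): no match needed
  Position 7 ('a'): no match needed
  Position 8 ('d'): no match needed
All 3 characters matched => is a subsequence

1


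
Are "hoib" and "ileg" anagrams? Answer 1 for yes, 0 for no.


Strings: "hoib", "ileg"
Sorted first:  bhio
Sorted second: egil
Differ at position 0: 'b' vs 'e' => not anagrams

0


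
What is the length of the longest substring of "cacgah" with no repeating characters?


Input: "cacgah"
Sliding window (track last position of each char):
  Position 0 ('c'): window [0,0] length 1 -- new best
  Position 1 ('a'): window [0,1] length 2 -- new best
  Position 2 ('c'): repeat (last at 0), move window start to 1
  Position 2 ('c'): window [1,2] length 2
  Position 3 ('g'): window [1,3] length 3 -- new best
  Position 4 ('a'): repeat (last at 1), move window start to 2
  Position 4 ('a'): window [2,4] length 3
  Position 5 ('h'): window [2,5] length 4 -- new best
Longest substring with no repeats: "cgah" with length 4

4


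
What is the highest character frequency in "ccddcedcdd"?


Input: ccddcedcdd
Character counts:
  'c': 4
  'd': 5
  'e': 1
Maximum frequency: 5

5


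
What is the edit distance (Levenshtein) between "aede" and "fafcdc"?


Computing edit distance: "aede" -> "fafcdc"
DP table:
           f    a    f    c    d    c
      0    1    2    3    4    5    6
  a   1    1    1    2    3    4    5
  e   2    2    2    2    3    4    5
  d   3    3    3    3    3    3    4
  e   4    4    4    4    4    4    4
Edit distance = dp[4][6] = 4

4


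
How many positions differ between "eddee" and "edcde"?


Comparing "eddee" and "edcde" position by position:
  Position 0: 'e' vs 'e' => same
  Position 1: 'd' vs 'd' => same
  Position 2: 'd' vs 'c' => DIFFER
  Position 3: 'e' vs 'd' => DIFFER
  Position 4: 'e' vs 'e' => same
Positions that differ: 2

2


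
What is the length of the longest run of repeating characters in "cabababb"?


Input: "cabababb"
Scanning for longest run:
  Position 1 ('a'): new char, reset run to 1
  Position 2 ('b'): new char, reset run to 1
  Position 3 ('a'): new char, reset run to 1
  Position 4 ('b'): new char, reset run to 1
  Position 5 ('a'): new char, reset run to 1
  Position 6 ('b'): new char, reset run to 1
  Position 7 ('b'): continues run of 'b', length=2
Longest run: 'b' with length 2

2


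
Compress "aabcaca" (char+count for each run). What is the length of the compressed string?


Input: aabcaca
Runs:
  'a' x 2 => "a2"
  'b' x 1 => "b1"
  'c' x 1 => "c1"
  'a' x 1 => "a1"
  'c' x 1 => "c1"
  'a' x 1 => "a1"
Compressed: "a2b1c1a1c1a1"
Compressed length: 12

12


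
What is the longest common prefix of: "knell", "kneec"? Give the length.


Words: knell, kneec
  Position 0: all 'k' => match
  Position 1: all 'n' => match
  Position 2: all 'e' => match
  Position 3: ('l', 'e') => mismatch, stop
LCP = "kne" (length 3)

3


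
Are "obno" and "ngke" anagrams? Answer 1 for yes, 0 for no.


Strings: "obno", "ngke"
Sorted first:  bnoo
Sorted second: egkn
Differ at position 0: 'b' vs 'e' => not anagrams

0


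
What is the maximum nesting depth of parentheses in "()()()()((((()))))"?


Input: "()()()()((((()))))"
Tracking depth:
  Position 0 '(': depth becomes 1
  Position 1 ')': depth becomes 0
  Position 2 '(': depth becomes 1
  Position 3 ')': depth becomes 0
  Position 4 '(': depth becomes 1
  Position 5 ')': depth becomes 0
  Position 6 '(': depth becomes 1
  Position 7 ')': depth becomes 0
  Position 8 '(': depth becomes 1
  Position 9 '(': depth becomes 2
  Position 10 '(': depth becomes 3
  Position 11 '(': depth becomes 4
  Position 12 '(': depth becomes 5
  Position 13 ')': depth becomes 4
  Position 14 ')': depth becomes 3
  Position 15 ')': depth becomes 2
  Position 16 ')': depth becomes 1
  Position 17 ')': depth becomes 0
Maximum depth reached: 5

5


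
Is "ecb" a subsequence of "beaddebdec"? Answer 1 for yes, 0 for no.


Check if "ecb" is a subsequence of "beaddebdec"
Greedy scan:
  Position 0 ('b'): no match needed
  Position 1 ('e'): matches sub[0] = 'e'
  Position 2 ('a'): no match needed
  Position 3 ('d'): no match needed
  Position 4 ('d'): no match needed
  Position 5 ('e'): no match needed
  Position 6 ('b'): no match needed
  Position 7 ('d'): no match needed
  Position 8 ('e'): no match needed
  Position 9 ('c'): matches sub[1] = 'c'
Only matched 2/3 characters => not a subsequence

0


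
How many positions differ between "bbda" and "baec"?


Comparing "bbda" and "baec" position by position:
  Position 0: 'b' vs 'b' => same
  Position 1: 'b' vs 'a' => DIFFER
  Position 2: 'd' vs 'e' => DIFFER
  Position 3: 'a' vs 'c' => DIFFER
Positions that differ: 3

3


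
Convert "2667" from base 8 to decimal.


Input: "2667" in base 8
Positional expansion:
  Digit '2' (value 2) x 8^3 = 1024
  Digit '6' (value 6) x 8^2 = 384
  Digit '6' (value 6) x 8^1 = 48
  Digit '7' (value 7) x 8^0 = 7
Sum = 1463

1463


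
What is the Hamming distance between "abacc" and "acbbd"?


Comparing "abacc" and "acbbd" position by position:
  Position 0: 'a' vs 'a' => same
  Position 1: 'b' vs 'c' => differ
  Position 2: 'a' vs 'b' => differ
  Position 3: 'c' vs 'b' => differ
  Position 4: 'c' vs 'd' => differ
Total differences (Hamming distance): 4

4


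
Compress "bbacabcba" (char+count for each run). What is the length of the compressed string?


Input: bbacabcba
Runs:
  'b' x 2 => "b2"
  'a' x 1 => "a1"
  'c' x 1 => "c1"
  'a' x 1 => "a1"
  'b' x 1 => "b1"
  'c' x 1 => "c1"
  'b' x 1 => "b1"
  'a' x 1 => "a1"
Compressed: "b2a1c1a1b1c1b1a1"
Compressed length: 16

16


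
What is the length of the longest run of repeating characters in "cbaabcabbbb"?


Input: "cbaabcabbbb"
Scanning for longest run:
  Position 1 ('b'): new char, reset run to 1
  Position 2 ('a'): new char, reset run to 1
  Position 3 ('a'): continues run of 'a', length=2
  Position 4 ('b'): new char, reset run to 1
  Position 5 ('c'): new char, reset run to 1
  Position 6 ('a'): new char, reset run to 1
  Position 7 ('b'): new char, reset run to 1
  Position 8 ('b'): continues run of 'b', length=2
  Position 9 ('b'): continues run of 'b', length=3
  Position 10 ('b'): continues run of 'b', length=4
Longest run: 'b' with length 4

4


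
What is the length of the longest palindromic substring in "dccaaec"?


Input: "dccaaec"
Checking substrings for palindromes:
  [1:3] "cc" (len 2) => palindrome
  [3:5] "aa" (len 2) => palindrome
Longest palindromic substring: "cc" with length 2

2


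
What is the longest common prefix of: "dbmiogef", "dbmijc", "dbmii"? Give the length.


Words: dbmiogef, dbmijc, dbmii
  Position 0: all 'd' => match
  Position 1: all 'b' => match
  Position 2: all 'm' => match
  Position 3: all 'i' => match
  Position 4: ('o', 'j', 'i') => mismatch, stop
LCP = "dbmi" (length 4)

4


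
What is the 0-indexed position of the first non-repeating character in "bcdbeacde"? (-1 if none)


Input: bcdbeacde
Character frequencies:
  'a': 1
  'b': 2
  'c': 2
  'd': 2
  'e': 2
Scanning left to right for freq == 1:
  Position 0 ('b'): freq=2, skip
  Position 1 ('c'): freq=2, skip
  Position 2 ('d'): freq=2, skip
  Position 3 ('b'): freq=2, skip
  Position 4 ('e'): freq=2, skip
  Position 5 ('a'): unique! => answer = 5

5


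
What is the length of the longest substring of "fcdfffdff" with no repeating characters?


Input: "fcdfffdff"
Sliding window (track last position of each char):
  Position 0 ('f'): window [0,0] length 1 -- new best
  Position 1 ('c'): window [0,1] length 2 -- new best
  Position 2 ('d'): window [0,2] length 3 -- new best
  Position 3 ('f'): repeat (last at 0), move window start to 1
  Position 3 ('f'): window [1,3] length 3
  Position 4 ('f'): repeat (last at 3), move window start to 4
  Position 4 ('f'): window [4,4] length 1
  Position 5 ('f'): repeat (last at 4), move window start to 5
  Position 5 ('f'): window [5,5] length 1
  Position 6 ('d'): window [5,6] length 2
  Position 7 ('f'): repeat (last at 5), move window start to 6
  Position 7 ('f'): window [6,7] length 2
  Position 8 ('f'): repeat (last at 7), move window start to 8
  Position 8 ('f'): window [8,8] length 1
Longest substring with no repeats: "fcd" with length 3

3


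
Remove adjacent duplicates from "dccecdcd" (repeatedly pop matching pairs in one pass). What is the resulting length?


Input: dccecdcd
Stack-based adjacent duplicate removal:
  Read 'd': push. Stack: d
  Read 'c': push. Stack: dc
  Read 'c': matches stack top 'c' => pop. Stack: d
  Read 'e': push. Stack: de
  Read 'c': push. Stack: dec
  Read 'd': push. Stack: decd
  Read 'c': push. Stack: decdc
  Read 'd': push. Stack: decdcd
Final stack: "decdcd" (length 6)

6


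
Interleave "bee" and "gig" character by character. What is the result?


Interleaving "bee" and "gig":
  Position 0: 'b' from first, 'g' from second => "bg"
  Position 1: 'e' from first, 'i' from second => "ei"
  Position 2: 'e' from first, 'g' from second => "eg"
Result: bgeieg

bgeieg


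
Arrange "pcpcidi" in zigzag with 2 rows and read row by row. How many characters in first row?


Zigzag "pcpcidi" into 2 rows:
Placing characters:
  'p' => row 0
  'c' => row 1
  'p' => row 0
  'c' => row 1
  'i' => row 0
  'd' => row 1
  'i' => row 0
Rows:
  Row 0: "ppii"
  Row 1: "ccd"
First row length: 4

4


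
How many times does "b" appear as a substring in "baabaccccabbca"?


Searching for "b" in "baabaccccabbca"
Scanning each position:
  Position 0: "b" => MATCH
  Position 1: "a" => no
  Position 2: "a" => no
  Position 3: "b" => MATCH
  Position 4: "a" => no
  Position 5: "c" => no
  Position 6: "c" => no
  Position 7: "c" => no
  Position 8: "c" => no
  Position 9: "a" => no
  Position 10: "b" => MATCH
  Position 11: "b" => MATCH
  Position 12: "c" => no
  Position 13: "a" => no
Total occurrences: 4

4


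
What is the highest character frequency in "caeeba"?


Input: caeeba
Character counts:
  'a': 2
  'b': 1
  'c': 1
  'e': 2
Maximum frequency: 2

2


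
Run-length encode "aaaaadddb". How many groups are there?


Input: aaaaadddb
Scanning for consecutive runs:
  Group 1: 'a' x 5 (positions 0-4)
  Group 2: 'd' x 3 (positions 5-7)
  Group 3: 'b' x 1 (positions 8-8)
Total groups: 3

3


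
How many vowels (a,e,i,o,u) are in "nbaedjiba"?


Input: nbaedjiba
Checking each character:
  'n' at position 0: consonant
  'b' at position 1: consonant
  'a' at position 2: vowel (running total: 1)
  'e' at position 3: vowel (running total: 2)
  'd' at position 4: consonant
  'j' at position 5: consonant
  'i' at position 6: vowel (running total: 3)
  'b' at position 7: consonant
  'a' at position 8: vowel (running total: 4)
Total vowels: 4

4


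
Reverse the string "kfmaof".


Input: kfmaof
Reading characters right to left:
  Position 5: 'f'
  Position 4: 'o'
  Position 3: 'a'
  Position 2: 'm'
  Position 1: 'f'
  Position 0: 'k'
Reversed: foamfk

foamfk


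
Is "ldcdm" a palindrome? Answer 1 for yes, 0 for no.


Input: ldcdm
Reversed: mdcdl
  Compare pos 0 ('l') with pos 4 ('m'): MISMATCH
  Compare pos 1 ('d') with pos 3 ('d'): match
Result: not a palindrome

0


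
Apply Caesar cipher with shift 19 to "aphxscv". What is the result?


Caesar cipher: shift "aphxscv" by 19
  'a' (pos 0) + 19 = pos 19 = 't'
  'p' (pos 15) + 19 = pos 8 = 'i'
  'h' (pos 7) + 19 = pos 0 = 'a'
  'x' (pos 23) + 19 = pos 16 = 'q'
  's' (pos 18) + 19 = pos 11 = 'l'
  'c' (pos 2) + 19 = pos 21 = 'v'
  'v' (pos 21) + 19 = pos 14 = 'o'
Result: tiaqlvo

tiaqlvo


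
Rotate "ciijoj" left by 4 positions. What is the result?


Input: "ciijoj", rotate left by 4
First 4 characters: "ciij"
Remaining characters: "oj"
Concatenate remaining + first: "oj" + "ciij" = "ojciij"

ojciij


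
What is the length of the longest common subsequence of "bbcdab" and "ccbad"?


LCS of "bbcdab" and "ccbad"
DP table:
           c    c    b    a    d
      0    0    0    0    0    0
  b   0    0    0    1    1    1
  b   0    0    0    1    1    1
  c   0    1    1    1    1    1
  d   0    1    1    1    1    2
  a   0    1    1    1    2    2
  b   0    1    1    2    2    2
LCS length = dp[6][5] = 2

2


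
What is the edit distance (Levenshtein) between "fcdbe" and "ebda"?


Computing edit distance: "fcdbe" -> "ebda"
DP table:
           e    b    d    a
      0    1    2    3    4
  f   1    1    2    3    4
  c   2    2    2    3    4
  d   3    3    3    2    3
  b   4    4    3    3    3
  e   5    4    4    4    4
Edit distance = dp[5][4] = 4

4


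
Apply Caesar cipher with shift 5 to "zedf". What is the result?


Caesar cipher: shift "zedf" by 5
  'z' (pos 25) + 5 = pos 4 = 'e'
  'e' (pos 4) + 5 = pos 9 = 'j'
  'd' (pos 3) + 5 = pos 8 = 'i'
  'f' (pos 5) + 5 = pos 10 = 'k'
Result: ejik

ejik


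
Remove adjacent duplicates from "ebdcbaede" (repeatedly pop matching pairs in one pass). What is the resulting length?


Input: ebdcbaede
Stack-based adjacent duplicate removal:
  Read 'e': push. Stack: e
  Read 'b': push. Stack: eb
  Read 'd': push. Stack: ebd
  Read 'c': push. Stack: ebdc
  Read 'b': push. Stack: ebdcb
  Read 'a': push. Stack: ebdcba
  Read 'e': push. Stack: ebdcbae
  Read 'd': push. Stack: ebdcbaed
  Read 'e': push. Stack: ebdcbaede
Final stack: "ebdcbaede" (length 9)

9


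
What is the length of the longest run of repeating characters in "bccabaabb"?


Input: "bccabaabb"
Scanning for longest run:
  Position 1 ('c'): new char, reset run to 1
  Position 2 ('c'): continues run of 'c', length=2
  Position 3 ('a'): new char, reset run to 1
  Position 4 ('b'): new char, reset run to 1
  Position 5 ('a'): new char, reset run to 1
  Position 6 ('a'): continues run of 'a', length=2
  Position 7 ('b'): new char, reset run to 1
  Position 8 ('b'): continues run of 'b', length=2
Longest run: 'c' with length 2

2


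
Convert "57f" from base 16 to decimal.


Input: "57f" in base 16
Positional expansion:
  Digit '5' (value 5) x 16^2 = 1280
  Digit '7' (value 7) x 16^1 = 112
  Digit 'f' (value 15) x 16^0 = 15
Sum = 1407

1407


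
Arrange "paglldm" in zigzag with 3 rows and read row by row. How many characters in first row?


Zigzag "paglldm" into 3 rows:
Placing characters:
  'p' => row 0
  'a' => row 1
  'g' => row 2
  'l' => row 1
  'l' => row 0
  'd' => row 1
  'm' => row 2
Rows:
  Row 0: "pl"
  Row 1: "ald"
  Row 2: "gm"
First row length: 2

2


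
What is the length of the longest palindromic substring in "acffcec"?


Input: "acffcec"
Checking substrings for palindromes:
  [1:5] "cffc" (len 4) => palindrome
  [4:7] "cec" (len 3) => palindrome
  [2:4] "ff" (len 2) => palindrome
Longest palindromic substring: "cffc" with length 4

4


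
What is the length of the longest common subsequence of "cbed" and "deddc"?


LCS of "cbed" and "deddc"
DP table:
           d    e    d    d    c
      0    0    0    0    0    0
  c   0    0    0    0    0    1
  b   0    0    0    0    0    1
  e   0    0    1    1    1    1
  d   0    1    1    2    2    2
LCS length = dp[4][5] = 2

2


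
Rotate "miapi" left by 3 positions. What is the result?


Input: "miapi", rotate left by 3
First 3 characters: "mia"
Remaining characters: "pi"
Concatenate remaining + first: "pi" + "mia" = "pimia"

pimia


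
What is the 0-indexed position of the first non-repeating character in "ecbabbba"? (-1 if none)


Input: ecbabbba
Character frequencies:
  'a': 2
  'b': 4
  'c': 1
  'e': 1
Scanning left to right for freq == 1:
  Position 0 ('e'): unique! => answer = 0

0


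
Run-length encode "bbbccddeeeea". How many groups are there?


Input: bbbccddeeeea
Scanning for consecutive runs:
  Group 1: 'b' x 3 (positions 0-2)
  Group 2: 'c' x 2 (positions 3-4)
  Group 3: 'd' x 2 (positions 5-6)
  Group 4: 'e' x 4 (positions 7-10)
  Group 5: 'a' x 1 (positions 11-11)
Total groups: 5

5


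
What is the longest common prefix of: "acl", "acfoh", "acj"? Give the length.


Words: acl, acfoh, acj
  Position 0: all 'a' => match
  Position 1: all 'c' => match
  Position 2: ('l', 'f', 'j') => mismatch, stop
LCP = "ac" (length 2)

2


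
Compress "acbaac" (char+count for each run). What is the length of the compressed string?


Input: acbaac
Runs:
  'a' x 1 => "a1"
  'c' x 1 => "c1"
  'b' x 1 => "b1"
  'a' x 2 => "a2"
  'c' x 1 => "c1"
Compressed: "a1c1b1a2c1"
Compressed length: 10

10


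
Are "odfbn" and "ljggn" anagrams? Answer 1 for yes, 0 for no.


Strings: "odfbn", "ljggn"
Sorted first:  bdfno
Sorted second: ggjln
Differ at position 0: 'b' vs 'g' => not anagrams

0


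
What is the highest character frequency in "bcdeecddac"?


Input: bcdeecddac
Character counts:
  'a': 1
  'b': 1
  'c': 3
  'd': 3
  'e': 2
Maximum frequency: 3

3


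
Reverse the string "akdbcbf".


Input: akdbcbf
Reading characters right to left:
  Position 6: 'f'
  Position 5: 'b'
  Position 4: 'c'
  Position 3: 'b'
  Position 2: 'd'
  Position 1: 'k'
  Position 0: 'a'
Reversed: fbcbdka

fbcbdka


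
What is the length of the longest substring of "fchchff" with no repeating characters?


Input: "fchchff"
Sliding window (track last position of each char):
  Position 0 ('f'): window [0,0] length 1 -- new best
  Position 1 ('c'): window [0,1] length 2 -- new best
  Position 2 ('h'): window [0,2] length 3 -- new best
  Position 3 ('c'): repeat (last at 1), move window start to 2
  Position 3 ('c'): window [2,3] length 2
  Position 4 ('h'): repeat (last at 2), move window start to 3
  Position 4 ('h'): window [3,4] length 2
  Position 5 ('f'): window [3,5] length 3
  Position 6 ('f'): repeat (last at 5), move window start to 6
  Position 6 ('f'): window [6,6] length 1
Longest substring with no repeats: "fch" with length 3

3


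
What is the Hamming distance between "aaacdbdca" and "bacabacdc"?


Comparing "aaacdbdca" and "bacabacdc" position by position:
  Position 0: 'a' vs 'b' => differ
  Position 1: 'a' vs 'a' => same
  Position 2: 'a' vs 'c' => differ
  Position 3: 'c' vs 'a' => differ
  Position 4: 'd' vs 'b' => differ
  Position 5: 'b' vs 'a' => differ
  Position 6: 'd' vs 'c' => differ
  Position 7: 'c' vs 'd' => differ
  Position 8: 'a' vs 'c' => differ
Total differences (Hamming distance): 8

8


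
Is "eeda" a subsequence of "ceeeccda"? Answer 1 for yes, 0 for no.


Check if "eeda" is a subsequence of "ceeeccda"
Greedy scan:
  Position 0 ('c'): no match needed
  Position 1 ('e'): matches sub[0] = 'e'
  Position 2 ('e'): matches sub[1] = 'e'
  Position 3 ('e'): no match needed
  Position 4 ('c'): no match needed
  Position 5 ('c'): no match needed
  Position 6 ('d'): matches sub[2] = 'd'
  Position 7 ('a'): matches sub[3] = 'a'
All 4 characters matched => is a subsequence

1


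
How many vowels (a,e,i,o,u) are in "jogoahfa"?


Input: jogoahfa
Checking each character:
  'j' at position 0: consonant
  'o' at position 1: vowel (running total: 1)
  'g' at position 2: consonant
  'o' at position 3: vowel (running total: 2)
  'a' at position 4: vowel (running total: 3)
  'h' at position 5: consonant
  'f' at position 6: consonant
  'a' at position 7: vowel (running total: 4)
Total vowels: 4

4


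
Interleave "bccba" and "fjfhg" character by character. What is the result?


Interleaving "bccba" and "fjfhg":
  Position 0: 'b' from first, 'f' from second => "bf"
  Position 1: 'c' from first, 'j' from second => "cj"
  Position 2: 'c' from first, 'f' from second => "cf"
  Position 3: 'b' from first, 'h' from second => "bh"
  Position 4: 'a' from first, 'g' from second => "ag"
Result: bfcjcfbhag

bfcjcfbhag


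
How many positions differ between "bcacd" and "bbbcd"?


Comparing "bcacd" and "bbbcd" position by position:
  Position 0: 'b' vs 'b' => same
  Position 1: 'c' vs 'b' => DIFFER
  Position 2: 'a' vs 'b' => DIFFER
  Position 3: 'c' vs 'c' => same
  Position 4: 'd' vs 'd' => same
Positions that differ: 2

2


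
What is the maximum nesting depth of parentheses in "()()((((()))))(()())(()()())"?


Input: "()()((((()))))(()())(()()())"
Tracking depth:
  Position 0 '(': depth becomes 1
  Position 1 ')': depth becomes 0
  Position 2 '(': depth becomes 1
  Position 3 ')': depth becomes 0
  Position 4 '(': depth becomes 1
  Position 5 '(': depth becomes 2
  Position 6 '(': depth becomes 3
  Position 7 '(': depth becomes 4
  Position 8 '(': depth becomes 5
  Position 9 ')': depth becomes 4
  Position 10 ')': depth becomes 3
  Position 11 ')': depth becomes 2
  Position 12 ')': depth becomes 1
  Position 13 ')': depth becomes 0
  Position 14 '(': depth becomes 1
  Position 15 '(': depth becomes 2
  Position 16 ')': depth becomes 1
  Position 17 '(': depth becomes 2
  Position 18 ')': depth becomes 1
  Position 19 ')': depth becomes 0
  Position 20 '(': depth becomes 1
  Position 21 '(': depth becomes 2
  Position 22 ')': depth becomes 1
  Position 23 '(': depth becomes 2
  Position 24 ')': depth becomes 1
  Position 25 '(': depth becomes 2
  Position 26 ')': depth becomes 1
  Position 27 ')': depth becomes 0
Maximum depth reached: 5

5


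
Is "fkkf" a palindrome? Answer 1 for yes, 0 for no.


Input: fkkf
Reversed: fkkf
  Compare pos 0 ('f') with pos 3 ('f'): match
  Compare pos 1 ('k') with pos 2 ('k'): match
Result: palindrome

1


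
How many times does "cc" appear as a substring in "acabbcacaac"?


Searching for "cc" in "acabbcacaac"
Scanning each position:
  Position 0: "ac" => no
  Position 1: "ca" => no
  Position 2: "ab" => no
  Position 3: "bb" => no
  Position 4: "bc" => no
  Position 5: "ca" => no
  Position 6: "ac" => no
  Position 7: "ca" => no
  Position 8: "aa" => no
  Position 9: "ac" => no
Total occurrences: 0

0


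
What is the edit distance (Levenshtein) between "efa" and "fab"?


Computing edit distance: "efa" -> "fab"
DP table:
           f    a    b
      0    1    2    3
  e   1    1    2    3
  f   2    1    2    3
  a   3    2    1    2
Edit distance = dp[3][3] = 2

2


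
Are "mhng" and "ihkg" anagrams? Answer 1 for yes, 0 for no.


Strings: "mhng", "ihkg"
Sorted first:  ghmn
Sorted second: ghik
Differ at position 2: 'm' vs 'i' => not anagrams

0


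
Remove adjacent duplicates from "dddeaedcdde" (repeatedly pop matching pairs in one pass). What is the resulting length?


Input: dddeaedcdde
Stack-based adjacent duplicate removal:
  Read 'd': push. Stack: d
  Read 'd': matches stack top 'd' => pop. Stack: (empty)
  Read 'd': push. Stack: d
  Read 'e': push. Stack: de
  Read 'a': push. Stack: dea
  Read 'e': push. Stack: deae
  Read 'd': push. Stack: deaed
  Read 'c': push. Stack: deaedc
  Read 'd': push. Stack: deaedcd
  Read 'd': matches stack top 'd' => pop. Stack: deaedc
  Read 'e': push. Stack: deaedce
Final stack: "deaedce" (length 7)

7


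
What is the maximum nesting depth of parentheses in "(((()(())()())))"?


Input: "(((()(())()())))"
Tracking depth:
  Position 0 '(': depth becomes 1
  Position 1 '(': depth becomes 2
  Position 2 '(': depth becomes 3
  Position 3 '(': depth becomes 4
  Position 4 ')': depth becomes 3
  Position 5 '(': depth becomes 4
  Position 6 '(': depth becomes 5
  Position 7 ')': depth becomes 4
  Position 8 ')': depth becomes 3
  Position 9 '(': depth becomes 4
  Position 10 ')': depth becomes 3
  Position 11 '(': depth becomes 4
  Position 12 ')': depth becomes 3
  Position 13 ')': depth becomes 2
  Position 14 ')': depth becomes 1
  Position 15 ')': depth becomes 0
Maximum depth reached: 5

5


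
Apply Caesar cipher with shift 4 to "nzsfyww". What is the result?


Caesar cipher: shift "nzsfyww" by 4
  'n' (pos 13) + 4 = pos 17 = 'r'
  'z' (pos 25) + 4 = pos 3 = 'd'
  's' (pos 18) + 4 = pos 22 = 'w'
  'f' (pos 5) + 4 = pos 9 = 'j'
  'y' (pos 24) + 4 = pos 2 = 'c'
  'w' (pos 22) + 4 = pos 0 = 'a'
  'w' (pos 22) + 4 = pos 0 = 'a'
Result: rdwjcaa

rdwjcaa


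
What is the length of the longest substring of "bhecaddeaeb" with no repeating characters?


Input: "bhecaddeaeb"
Sliding window (track last position of each char):
  Position 0 ('b'): window [0,0] length 1 -- new best
  Position 1 ('h'): window [0,1] length 2 -- new best
  Position 2 ('e'): window [0,2] length 3 -- new best
  Position 3 ('c'): window [0,3] length 4 -- new best
  Position 4 ('a'): window [0,4] length 5 -- new best
  Position 5 ('d'): window [0,5] length 6 -- new best
  Position 6 ('d'): repeat (last at 5), move window start to 6
  Position 6 ('d'): window [6,6] length 1
  Position 7 ('e'): window [6,7] length 2
  Position 8 ('a'): window [6,8] length 3
  Position 9 ('e'): repeat (last at 7), move window start to 8
  Position 9 ('e'): window [8,9] length 2
  Position 10 ('b'): window [8,10] length 3
Longest substring with no repeats: "bhecad" with length 6

6


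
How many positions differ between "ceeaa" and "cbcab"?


Comparing "ceeaa" and "cbcab" position by position:
  Position 0: 'c' vs 'c' => same
  Position 1: 'e' vs 'b' => DIFFER
  Position 2: 'e' vs 'c' => DIFFER
  Position 3: 'a' vs 'a' => same
  Position 4: 'a' vs 'b' => DIFFER
Positions that differ: 3

3


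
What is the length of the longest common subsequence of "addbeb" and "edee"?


LCS of "addbeb" and "edee"
DP table:
           e    d    e    e
      0    0    0    0    0
  a   0    0    0    0    0
  d   0    0    1    1    1
  d   0    0    1    1    1
  b   0    0    1    1    1
  e   0    1    1    2    2
  b   0    1    1    2    2
LCS length = dp[6][4] = 2

2


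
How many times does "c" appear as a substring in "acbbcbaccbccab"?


Searching for "c" in "acbbcbaccbccab"
Scanning each position:
  Position 0: "a" => no
  Position 1: "c" => MATCH
  Position 2: "b" => no
  Position 3: "b" => no
  Position 4: "c" => MATCH
  Position 5: "b" => no
  Position 6: "a" => no
  Position 7: "c" => MATCH
  Position 8: "c" => MATCH
  Position 9: "b" => no
  Position 10: "c" => MATCH
  Position 11: "c" => MATCH
  Position 12: "a" => no
  Position 13: "b" => no
Total occurrences: 6

6


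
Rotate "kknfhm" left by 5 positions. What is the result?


Input: "kknfhm", rotate left by 5
First 5 characters: "kknfh"
Remaining characters: "m"
Concatenate remaining + first: "m" + "kknfh" = "mkknfh"

mkknfh


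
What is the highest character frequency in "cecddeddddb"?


Input: cecddeddddb
Character counts:
  'b': 1
  'c': 2
  'd': 6
  'e': 2
Maximum frequency: 6

6


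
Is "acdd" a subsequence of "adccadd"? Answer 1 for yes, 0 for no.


Check if "acdd" is a subsequence of "adccadd"
Greedy scan:
  Position 0 ('a'): matches sub[0] = 'a'
  Position 1 ('d'): no match needed
  Position 2 ('c'): matches sub[1] = 'c'
  Position 3 ('c'): no match needed
  Position 4 ('a'): no match needed
  Position 5 ('d'): matches sub[2] = 'd'
  Position 6 ('d'): matches sub[3] = 'd'
All 4 characters matched => is a subsequence

1


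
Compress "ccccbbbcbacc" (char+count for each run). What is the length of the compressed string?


Input: ccccbbbcbacc
Runs:
  'c' x 4 => "c4"
  'b' x 3 => "b3"
  'c' x 1 => "c1"
  'b' x 1 => "b1"
  'a' x 1 => "a1"
  'c' x 2 => "c2"
Compressed: "c4b3c1b1a1c2"
Compressed length: 12

12


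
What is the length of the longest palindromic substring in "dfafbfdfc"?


Input: "dfafbfdfc"
Checking substrings for palindromes:
  [1:4] "faf" (len 3) => palindrome
  [3:6] "fbf" (len 3) => palindrome
  [5:8] "fdf" (len 3) => palindrome
Longest palindromic substring: "faf" with length 3

3


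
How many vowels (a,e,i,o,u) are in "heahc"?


Input: heahc
Checking each character:
  'h' at position 0: consonant
  'e' at position 1: vowel (running total: 1)
  'a' at position 2: vowel (running total: 2)
  'h' at position 3: consonant
  'c' at position 4: consonant
Total vowels: 2

2


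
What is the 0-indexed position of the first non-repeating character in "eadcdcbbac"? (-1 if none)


Input: eadcdcbbac
Character frequencies:
  'a': 2
  'b': 2
  'c': 3
  'd': 2
  'e': 1
Scanning left to right for freq == 1:
  Position 0 ('e'): unique! => answer = 0

0


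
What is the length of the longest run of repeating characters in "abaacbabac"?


Input: "abaacbabac"
Scanning for longest run:
  Position 1 ('b'): new char, reset run to 1
  Position 2 ('a'): new char, reset run to 1
  Position 3 ('a'): continues run of 'a', length=2
  Position 4 ('c'): new char, reset run to 1
  Position 5 ('b'): new char, reset run to 1
  Position 6 ('a'): new char, reset run to 1
  Position 7 ('b'): new char, reset run to 1
  Position 8 ('a'): new char, reset run to 1
  Position 9 ('c'): new char, reset run to 1
Longest run: 'a' with length 2

2


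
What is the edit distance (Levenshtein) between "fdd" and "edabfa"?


Computing edit distance: "fdd" -> "edabfa"
DP table:
           e    d    a    b    f    a
      0    1    2    3    4    5    6
  f   1    1    2    3    4    4    5
  d   2    2    1    2    3    4    5
  d   3    3    2    2    3    4    5
Edit distance = dp[3][6] = 5

5


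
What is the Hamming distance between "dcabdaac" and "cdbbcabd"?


Comparing "dcabdaac" and "cdbbcabd" position by position:
  Position 0: 'd' vs 'c' => differ
  Position 1: 'c' vs 'd' => differ
  Position 2: 'a' vs 'b' => differ
  Position 3: 'b' vs 'b' => same
  Position 4: 'd' vs 'c' => differ
  Position 5: 'a' vs 'a' => same
  Position 6: 'a' vs 'b' => differ
  Position 7: 'c' vs 'd' => differ
Total differences (Hamming distance): 6

6
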